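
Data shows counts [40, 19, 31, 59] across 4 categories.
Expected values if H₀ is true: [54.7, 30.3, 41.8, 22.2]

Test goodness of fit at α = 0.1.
Chi-square goodness of fit test:
H₀: observed counts match expected distribution
H₁: observed counts differ from expected distribution
df = k - 1 = 3
χ² = Σ(O - E)²/E
   = (40 - 54.7)²/54.7 + (19 - 30.3)²/30.3 + (31 - 41.8)²/41.8 + (59 - 22.2)²/22.2
   = 3.950 + 4.214 + 2.790 + 61.002
   = 71.96
p-value < 0.0001

Since p-value < α = 0.1, we reject H₀.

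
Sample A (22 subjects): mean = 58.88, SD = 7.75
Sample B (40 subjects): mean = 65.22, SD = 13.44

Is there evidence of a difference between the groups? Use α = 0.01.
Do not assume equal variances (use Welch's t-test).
Welch's two-sample t-test:
H₀: μ₁ = μ₂
H₁: μ₁ ≠ μ₂
s₁²/n₁ = 7.75²/22 = 2.7301,  s₂²/n₂ = 13.44²/40 = 4.5158
SE = √(s₁²/n₁ + s₂²/n₂) = √(2.7301 + 4.5158) = 2.6918
df (Welch-Satterthwaite) = (s₁²/n₁ + s₂²/n₂)² / [(s₁²/n₁)²/(n₁-1) + (s₂²/n₂)²/(n₂-1)] ≈ 59.81
t = (x̄₁ - x̄₂) / SE = (58.88 - 65.22) / 2.6918 = -6.34 / 2.6918 = -2.355
p-value = 0.0218

Since p-value > α = 0.01, we fail to reject H₀.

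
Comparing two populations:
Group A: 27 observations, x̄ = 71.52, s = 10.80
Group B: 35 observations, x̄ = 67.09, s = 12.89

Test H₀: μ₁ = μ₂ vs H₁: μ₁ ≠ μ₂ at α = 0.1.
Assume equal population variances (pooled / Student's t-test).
Student's two-sample t-test (equal variances):
H₀: μ₁ = μ₂
H₁: μ₁ ≠ μ₂
df = n₁ + n₂ - 2 = 60
Pooled variance s_p² = [(n₁-1)s₁² + (n₂-1)s₂²] / (n₁ + n₂ - 2) = [(26)(10.80²) + (34)(12.89²)] / 60 = 144.6969
SE = √(s_p²(1/n₁ + 1/n₂)) = √(144.6969 × (1/27 + 1/35)) = 3.0811
t = (x̄₁ - x̄₂) / SE = (71.52 - 67.09) / 3.0811 = 4.43 / 3.0811 = 1.438
p-value = 0.1557

Since p-value > α = 0.1, we fail to reject H₀.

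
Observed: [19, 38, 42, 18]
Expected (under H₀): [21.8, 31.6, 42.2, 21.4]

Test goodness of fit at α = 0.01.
Chi-square goodness of fit test:
H₀: observed counts match expected distribution
H₁: observed counts differ from expected distribution
df = k - 1 = 3
χ² = Σ(O - E)²/E
   = (19 - 21.8)²/21.8 + (38 - 31.6)²/31.6 + (42 - 42.2)²/42.2 + (18 - 21.4)²/21.4
   = 0.360 + 1.296 + 0.001 + 0.540
   = 2.20
p-value = 0.5325

Since p-value > α = 0.01, we fail to reject H₀.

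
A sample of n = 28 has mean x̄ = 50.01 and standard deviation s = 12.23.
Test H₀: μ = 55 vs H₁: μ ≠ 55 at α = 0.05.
One-sample t-test:
H₀: μ = 55
H₁: μ ≠ 55
df = n - 1 = 27
t = (x̄ - μ₀) / (s/√n) = (50.01 - 55) / (12.23/√28) = -2.159
p-value = 0.0399

Since p-value < α = 0.05, we reject H₀.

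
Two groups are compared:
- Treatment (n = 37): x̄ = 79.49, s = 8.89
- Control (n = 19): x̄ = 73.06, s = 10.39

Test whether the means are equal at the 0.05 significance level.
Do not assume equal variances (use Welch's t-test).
Welch's two-sample t-test:
H₀: μ₁ = μ₂
H₁: μ₁ ≠ μ₂
s₁²/n₁ = 8.89²/37 = 2.1360,  s₂²/n₂ = 10.39²/19 = 5.6817
SE = √(s₁²/n₁ + s₂²/n₂) = √(2.1360 + 5.6817) = 2.7960
df (Welch-Satterthwaite) = (s₁²/n₁ + s₂²/n₂)² / [(s₁²/n₁)²/(n₁-1) + (s₂²/n₂)²/(n₂-1)] ≈ 31.83
t = (x̄₁ - x̄₂) / SE = (79.49 - 73.06) / 2.7960 = 6.43 / 2.7960 = 2.300
p-value = 0.0282

Since p-value < α = 0.05, we reject H₀.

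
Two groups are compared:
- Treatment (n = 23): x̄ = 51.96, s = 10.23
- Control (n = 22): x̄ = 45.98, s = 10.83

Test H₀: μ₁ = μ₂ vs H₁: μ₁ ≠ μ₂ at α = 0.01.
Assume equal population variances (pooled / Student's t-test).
Student's two-sample t-test (equal variances):
H₀: μ₁ = μ₂
H₁: μ₁ ≠ μ₂
df = n₁ + n₂ - 2 = 43
Pooled variance s_p² = [(n₁-1)s₁² + (n₂-1)s₂²] / (n₁ + n₂ - 2) = [(22)(10.23²) + (21)(10.83²)] / 43 = 110.8240
SE = √(s_p²(1/n₁ + 1/n₂)) = √(110.8240 × (1/23 + 1/22)) = 3.1394
t = (x̄₁ - x̄₂) / SE = (51.96 - 45.98) / 3.1394 = 5.98 / 3.1394 = 1.905
p-value = 0.0635

Since p-value > α = 0.01, we fail to reject H₀.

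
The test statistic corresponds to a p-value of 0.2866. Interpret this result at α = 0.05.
Since p = 0.2866 > α = 0.05, fail to reject H₀.
There is insufficient evidence to reject the null hypothesis; the result is not statistically significant at the 0.05 level.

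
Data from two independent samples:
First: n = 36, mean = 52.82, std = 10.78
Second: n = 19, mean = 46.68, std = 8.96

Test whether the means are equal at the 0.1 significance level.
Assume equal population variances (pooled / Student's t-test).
Student's two-sample t-test (equal variances):
H₀: μ₁ = μ₂
H₁: μ₁ ≠ μ₂
df = n₁ + n₂ - 2 = 53
Pooled variance s_p² = [(n₁-1)s₁² + (n₂-1)s₂²] / (n₁ + n₂ - 2) = [(35)(10.78²) + (18)(8.96²)] / 53 = 104.0068
SE = √(s_p²(1/n₁ + 1/n₂)) = √(104.0068 × (1/36 + 1/19)) = 2.8919
t = (x̄₁ - x̄₂) / SE = (52.82 - 46.68) / 2.8919 = 6.14 / 2.8919 = 2.123
p-value = 0.0384

Since p-value < α = 0.1, we reject H₀.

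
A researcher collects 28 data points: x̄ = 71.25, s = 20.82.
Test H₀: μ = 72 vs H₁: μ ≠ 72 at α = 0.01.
One-sample t-test:
H₀: μ = 72
H₁: μ ≠ 72
df = n - 1 = 27
t = (x̄ - μ₀) / (s/√n) = (71.25 - 72) / (20.82/√28) = -0.191
p-value = 0.8503

Since p-value > α = 0.01, we fail to reject H₀.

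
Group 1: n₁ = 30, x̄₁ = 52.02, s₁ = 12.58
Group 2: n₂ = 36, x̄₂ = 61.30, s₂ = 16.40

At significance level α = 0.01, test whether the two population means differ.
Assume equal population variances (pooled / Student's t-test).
Student's two-sample t-test (equal variances):
H₀: μ₁ = μ₂
H₁: μ₁ ≠ μ₂
df = n₁ + n₂ - 2 = 64
Pooled variance s_p² = [(n₁-1)s₁² + (n₂-1)s₂²] / (n₁ + n₂ - 2) = [(29)(12.58²) + (35)(16.40²)] / 64 = 218.7974
SE = √(s_p²(1/n₁ + 1/n₂)) = √(218.7974 × (1/30 + 1/36)) = 3.6566
t = (x̄₁ - x̄₂) / SE = (52.02 - 61.30) / 3.6566 = -9.28 / 3.6566 = -2.538
p-value = 0.0136

Since p-value > α = 0.01, we fail to reject H₀.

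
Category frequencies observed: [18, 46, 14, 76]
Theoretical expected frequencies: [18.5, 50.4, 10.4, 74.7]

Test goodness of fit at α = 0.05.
Chi-square goodness of fit test:
H₀: observed counts match expected distribution
H₁: observed counts differ from expected distribution
df = k - 1 = 3
χ² = Σ(O - E)²/E
   = (18 - 18.5)²/18.5 + (46 - 50.4)²/50.4 + (14 - 10.4)²/10.4 + (76 - 74.7)²/74.7
   = 0.014 + 0.384 + 1.246 + 0.023
   = 1.67
p-value = 0.6444

Since p-value > α = 0.05, we fail to reject H₀.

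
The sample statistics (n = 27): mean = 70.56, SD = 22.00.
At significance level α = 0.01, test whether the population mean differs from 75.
One-sample t-test:
H₀: μ = 75
H₁: μ ≠ 75
df = n - 1 = 26
t = (x̄ - μ₀) / (s/√n) = (70.56 - 75) / (22.00/√27) = -1.049
p-value = 0.3040

Since p-value > α = 0.01, we fail to reject H₀.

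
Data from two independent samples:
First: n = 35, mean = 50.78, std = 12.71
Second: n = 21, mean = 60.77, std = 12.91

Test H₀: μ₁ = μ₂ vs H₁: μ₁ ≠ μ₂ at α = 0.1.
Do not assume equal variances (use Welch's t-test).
Welch's two-sample t-test:
H₀: μ₁ = μ₂
H₁: μ₁ ≠ μ₂
s₁²/n₁ = 12.71²/35 = 4.6155,  s₂²/n₂ = 12.91²/21 = 7.9366
SE = √(s₁²/n₁ + s₂²/n₂) = √(4.6155 + 7.9366) = 3.5429
df (Welch-Satterthwaite) = (s₁²/n₁ + s₂²/n₂)² / [(s₁²/n₁)²/(n₁-1) + (s₂²/n₂)²/(n₂-1)] ≈ 41.73
t = (x̄₁ - x̄₂) / SE = (50.78 - 60.77) / 3.5429 = -9.99 / 3.5429 = -2.820
p-value = 0.0073

Since p-value < α = 0.1, we reject H₀.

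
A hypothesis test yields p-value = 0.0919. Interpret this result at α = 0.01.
Since p = 0.0919 > α = 0.01, fail to reject H₀.
There is insufficient evidence to reject the null hypothesis; the result is not statistically significant at the 0.01 level.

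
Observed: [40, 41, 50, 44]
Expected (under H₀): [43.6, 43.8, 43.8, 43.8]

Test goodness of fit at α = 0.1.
Chi-square goodness of fit test:
H₀: observed counts match expected distribution
H₁: observed counts differ from expected distribution
df = k - 1 = 3
χ² = Σ(O - E)²/E
   = (40 - 43.6)²/43.6 + (41 - 43.8)²/43.8 + (50 - 43.8)²/43.8 + (44 - 43.8)²/43.8
   = 0.297 + 0.179 + 0.878 + 0.001
   = 1.35
p-value = 0.7162

Since p-value > α = 0.1, we fail to reject H₀.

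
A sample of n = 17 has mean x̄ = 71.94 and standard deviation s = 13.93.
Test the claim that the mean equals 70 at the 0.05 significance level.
One-sample t-test:
H₀: μ = 70
H₁: μ ≠ 70
df = n - 1 = 16
t = (x̄ - μ₀) / (s/√n) = (71.94 - 70) / (13.93/√17) = 0.574
p-value = 0.5738

Since p-value > α = 0.05, we fail to reject H₀.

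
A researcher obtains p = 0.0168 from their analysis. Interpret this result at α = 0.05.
Since p = 0.0168 < α = 0.05, reject H₀.
There is sufficient evidence to reject the null hypothesis; the result is statistically significant at the 0.05 level.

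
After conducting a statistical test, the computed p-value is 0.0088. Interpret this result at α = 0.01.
Since p = 0.0088 < α = 0.01, reject H₀.
There is sufficient evidence to reject the null hypothesis; the result is statistically significant at the 0.01 level.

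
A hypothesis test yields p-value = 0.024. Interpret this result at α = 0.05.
Since p = 0.024 < α = 0.05, reject H₀.
There is sufficient evidence to reject the null hypothesis; the result is statistically significant at the 0.05 level.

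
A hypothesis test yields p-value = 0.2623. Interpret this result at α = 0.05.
Since p = 0.2623 > α = 0.05, fail to reject H₀.
There is insufficient evidence to reject the null hypothesis; the result is not statistically significant at the 0.05 level.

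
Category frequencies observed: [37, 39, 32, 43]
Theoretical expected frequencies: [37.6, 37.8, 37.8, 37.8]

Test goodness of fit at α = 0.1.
Chi-square goodness of fit test:
H₀: observed counts match expected distribution
H₁: observed counts differ from expected distribution
df = k - 1 = 3
χ² = Σ(O - E)²/E
   = (37 - 37.6)²/37.6 + (39 - 37.8)²/37.8 + (32 - 37.8)²/37.8 + (43 - 37.8)²/37.8
   = 0.010 + 0.038 + 0.890 + 0.715
   = 1.65
p-value = 0.6474

Since p-value > α = 0.1, we fail to reject H₀.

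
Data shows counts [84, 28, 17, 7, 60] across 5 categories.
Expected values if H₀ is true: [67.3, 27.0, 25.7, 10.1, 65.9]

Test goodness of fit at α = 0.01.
Chi-square goodness of fit test:
H₀: observed counts match expected distribution
H₁: observed counts differ from expected distribution
df = k - 1 = 4
χ² = Σ(O - E)²/E
   = (84 - 67.3)²/67.3 + (28 - 27.0)²/27.0 + (17 - 25.7)²/25.7 + (7 - 10.1)²/10.1 + (60 - 65.9)²/65.9
   = 4.144 + 0.037 + 2.945 + 0.951 + 0.528
   = 8.61
p-value = 0.0717

Since p-value > α = 0.01, we fail to reject H₀.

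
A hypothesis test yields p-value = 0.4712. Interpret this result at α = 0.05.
Since p = 0.4712 > α = 0.05, fail to reject H₀.
There is insufficient evidence to reject the null hypothesis; the result is not statistically significant at the 0.05 level.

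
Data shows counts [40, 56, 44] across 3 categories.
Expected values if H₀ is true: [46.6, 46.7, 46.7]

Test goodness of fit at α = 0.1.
Chi-square goodness of fit test:
H₀: observed counts match expected distribution
H₁: observed counts differ from expected distribution
df = k - 1 = 2
χ² = Σ(O - E)²/E
   = (40 - 46.6)²/46.6 + (56 - 46.7)²/46.7 + (44 - 46.7)²/46.7
   = 0.935 + 1.852 + 0.156
   = 2.94
p-value = 0.2296

Since p-value > α = 0.1, we fail to reject H₀.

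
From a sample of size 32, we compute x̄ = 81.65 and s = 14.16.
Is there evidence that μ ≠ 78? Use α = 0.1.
One-sample t-test:
H₀: μ = 78
H₁: μ ≠ 78
df = n - 1 = 31
t = (x̄ - μ₀) / (s/√n) = (81.65 - 78) / (14.16/√32) = 1.458
p-value = 0.1549

Since p-value > α = 0.1, we fail to reject H₀.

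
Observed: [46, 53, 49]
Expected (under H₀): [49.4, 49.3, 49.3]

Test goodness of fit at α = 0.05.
Chi-square goodness of fit test:
H₀: observed counts match expected distribution
H₁: observed counts differ from expected distribution
df = k - 1 = 2
χ² = Σ(O - E)²/E
   = (46 - 49.4)²/49.4 + (53 - 49.3)²/49.3 + (49 - 49.3)²/49.3
   = 0.234 + 0.278 + 0.002
   = 0.51
p-value = 0.7736

Since p-value > α = 0.05, we fail to reject H₀.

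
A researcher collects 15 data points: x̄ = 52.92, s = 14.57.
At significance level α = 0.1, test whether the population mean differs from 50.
One-sample t-test:
H₀: μ = 50
H₁: μ ≠ 50
df = n - 1 = 14
t = (x̄ - μ₀) / (s/√n) = (52.92 - 50) / (14.57/√15) = 0.776
p-value = 0.4506

Since p-value > α = 0.1, we fail to reject H₀.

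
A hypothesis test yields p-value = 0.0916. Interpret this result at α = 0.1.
Since p = 0.0916 < α = 0.1, reject H₀.
There is sufficient evidence to reject the null hypothesis; the result is statistically significant at the 0.1 level.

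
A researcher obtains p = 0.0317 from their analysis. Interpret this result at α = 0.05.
Since p = 0.0317 < α = 0.05, reject H₀.
There is sufficient evidence to reject the null hypothesis; the result is statistically significant at the 0.05 level.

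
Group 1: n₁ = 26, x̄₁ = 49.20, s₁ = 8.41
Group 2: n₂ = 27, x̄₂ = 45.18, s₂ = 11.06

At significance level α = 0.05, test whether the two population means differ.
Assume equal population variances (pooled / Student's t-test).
Student's two-sample t-test (equal variances):
H₀: μ₁ = μ₂
H₁: μ₁ ≠ μ₂
df = n₁ + n₂ - 2 = 51
Pooled variance s_p² = [(n₁-1)s₁² + (n₂-1)s₂²] / (n₁ + n₂ - 2) = [(25)(8.41²) + (26)(11.06²)] / 51 = 97.0317
SE = √(s_p²(1/n₁ + 1/n₂)) = √(97.0317 × (1/26 + 1/27)) = 2.7066
t = (x̄₁ - x̄₂) / SE = (49.20 - 45.18) / 2.7066 = 4.02 / 2.7066 = 1.485
p-value = 0.1436

Since p-value > α = 0.05, we fail to reject H₀.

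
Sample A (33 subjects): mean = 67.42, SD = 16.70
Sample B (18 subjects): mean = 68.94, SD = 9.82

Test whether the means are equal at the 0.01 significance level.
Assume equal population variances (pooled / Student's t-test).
Student's two-sample t-test (equal variances):
H₀: μ₁ = μ₂
H₁: μ₁ ≠ μ₂
df = n₁ + n₂ - 2 = 49
Pooled variance s_p² = [(n₁-1)s₁² + (n₂-1)s₂²] / (n₁ + n₂ - 2) = [(32)(16.70²) + (17)(9.82²)] / 49 = 215.5884
SE = √(s_p²(1/n₁ + 1/n₂)) = √(215.5884 × (1/33 + 1/18)) = 4.3023
t = (x̄₁ - x̄₂) / SE = (67.42 - 68.94) / 4.3023 = -1.52 / 4.3023 = -0.353
p-value = 0.7254

Since p-value > α = 0.01, we fail to reject H₀.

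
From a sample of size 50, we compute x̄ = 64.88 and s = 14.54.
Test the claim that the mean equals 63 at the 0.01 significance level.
One-sample t-test:
H₀: μ = 63
H₁: μ ≠ 63
df = n - 1 = 49
t = (x̄ - μ₀) / (s/√n) = (64.88 - 63) / (14.54/√50) = 0.914
p-value = 0.3650

Since p-value > α = 0.01, we fail to reject H₀.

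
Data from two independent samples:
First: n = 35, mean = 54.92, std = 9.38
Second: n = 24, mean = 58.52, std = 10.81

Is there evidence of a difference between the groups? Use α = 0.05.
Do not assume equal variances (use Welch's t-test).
Welch's two-sample t-test:
H₀: μ₁ = μ₂
H₁: μ₁ ≠ μ₂
s₁²/n₁ = 9.38²/35 = 2.5138,  s₂²/n₂ = 10.81²/24 = 4.8690
SE = √(s₁²/n₁ + s₂²/n₂) = √(2.5138 + 4.8690) = 2.7171
df (Welch-Satterthwaite) = (s₁²/n₁ + s₂²/n₂)² / [(s₁²/n₁)²/(n₁-1) + (s₂²/n₂)²/(n₂-1)] ≈ 44.80
t = (x̄₁ - x̄₂) / SE = (54.92 - 58.52) / 2.7171 = -3.60 / 2.7171 = -1.325
p-value = 0.1919

Since p-value > α = 0.05, we fail to reject H₀.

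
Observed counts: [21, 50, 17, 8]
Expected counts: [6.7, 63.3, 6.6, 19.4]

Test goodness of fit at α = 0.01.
Chi-square goodness of fit test:
H₀: observed counts match expected distribution
H₁: observed counts differ from expected distribution
df = k - 1 = 3
χ² = Σ(O - E)²/E
   = (21 - 6.7)²/6.7 + (50 - 63.3)²/63.3 + (17 - 6.6)²/6.6 + (8 - 19.4)²/19.4
   = 30.521 + 2.794 + 16.388 + 6.699
   = 56.40
p-value < 0.0001

Since p-value < α = 0.01, we reject H₀.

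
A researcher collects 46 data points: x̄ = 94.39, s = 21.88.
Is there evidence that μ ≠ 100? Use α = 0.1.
One-sample t-test:
H₀: μ = 100
H₁: μ ≠ 100
df = n - 1 = 45
t = (x̄ - μ₀) / (s/√n) = (94.39 - 100) / (21.88/√46) = -1.739
p-value = 0.0889

Since p-value < α = 0.1, we reject H₀.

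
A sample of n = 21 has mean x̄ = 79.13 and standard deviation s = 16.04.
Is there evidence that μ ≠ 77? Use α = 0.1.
One-sample t-test:
H₀: μ = 77
H₁: μ ≠ 77
df = n - 1 = 20
t = (x̄ - μ₀) / (s/√n) = (79.13 - 77) / (16.04/√21) = 0.609
p-value = 0.5497

Since p-value > α = 0.1, we fail to reject H₀.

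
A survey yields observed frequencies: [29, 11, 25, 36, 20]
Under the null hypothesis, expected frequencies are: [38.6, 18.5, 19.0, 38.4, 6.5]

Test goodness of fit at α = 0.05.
Chi-square goodness of fit test:
H₀: observed counts match expected distribution
H₁: observed counts differ from expected distribution
df = k - 1 = 4
χ² = Σ(O - E)²/E
   = (29 - 38.6)²/38.6 + (11 - 18.5)²/18.5 + (25 - 19.0)²/19.0 + (36 - 38.4)²/38.4 + (20 - 6.5)²/6.5
   = 2.388 + 3.041 + 1.895 + 0.150 + 28.038
   = 35.51
p-value < 0.0001

Since p-value < α = 0.05, we reject H₀.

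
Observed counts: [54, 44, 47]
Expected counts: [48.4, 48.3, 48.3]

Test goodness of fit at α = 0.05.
Chi-square goodness of fit test:
H₀: observed counts match expected distribution
H₁: observed counts differ from expected distribution
df = k - 1 = 2
χ² = Σ(O - E)²/E
   = (54 - 48.4)²/48.4 + (44 - 48.3)²/48.3 + (47 - 48.3)²/48.3
   = 0.648 + 0.383 + 0.035
   = 1.07
p-value = 0.5869

Since p-value > α = 0.05, we fail to reject H₀.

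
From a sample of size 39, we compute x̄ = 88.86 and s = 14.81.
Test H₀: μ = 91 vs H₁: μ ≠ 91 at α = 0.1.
One-sample t-test:
H₀: μ = 91
H₁: μ ≠ 91
df = n - 1 = 38
t = (x̄ - μ₀) / (s/√n) = (88.86 - 91) / (14.81/√39) = -0.902
p-value = 0.3725

Since p-value > α = 0.1, we fail to reject H₀.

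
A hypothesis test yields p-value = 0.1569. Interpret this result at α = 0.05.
Since p = 0.1569 > α = 0.05, fail to reject H₀.
There is insufficient evidence to reject the null hypothesis; the result is not statistically significant at the 0.05 level.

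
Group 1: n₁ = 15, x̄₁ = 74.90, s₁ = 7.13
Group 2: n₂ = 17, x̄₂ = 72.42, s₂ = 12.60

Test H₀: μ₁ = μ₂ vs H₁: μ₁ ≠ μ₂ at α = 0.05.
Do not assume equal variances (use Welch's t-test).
Welch's two-sample t-test:
H₀: μ₁ = μ₂
H₁: μ₁ ≠ μ₂
s₁²/n₁ = 7.13²/15 = 3.3891,  s₂²/n₂ = 12.60²/17 = 9.3388
SE = √(s₁²/n₁ + s₂²/n₂) = √(3.3891 + 9.3388) = 3.5676
df (Welch-Satterthwaite) = (s₁²/n₁ + s₂²/n₂)² / [(s₁²/n₁)²/(n₁-1) + (s₂²/n₂)²/(n₂-1)] ≈ 25.83
t = (x̄₁ - x̄₂) / SE = (74.90 - 72.42) / 3.5676 = 2.48 / 3.5676 = 0.695
p-value = 0.4932

Since p-value > α = 0.05, we fail to reject H₀.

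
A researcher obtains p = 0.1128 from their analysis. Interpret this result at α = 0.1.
Since p = 0.1128 > α = 0.1, fail to reject H₀.
There is insufficient evidence to reject the null hypothesis; the result is not statistically significant at the 0.1 level.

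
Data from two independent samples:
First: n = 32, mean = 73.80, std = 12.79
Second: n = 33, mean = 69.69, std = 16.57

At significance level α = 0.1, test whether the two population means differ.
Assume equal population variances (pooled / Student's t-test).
Student's two-sample t-test (equal variances):
H₀: μ₁ = μ₂
H₁: μ₁ ≠ μ₂
df = n₁ + n₂ - 2 = 63
Pooled variance s_p² = [(n₁-1)s₁² + (n₂-1)s₂²] / (n₁ + n₂ - 2) = [(31)(12.79²) + (32)(16.57²)] / 63 = 219.9553
SE = √(s_p²(1/n₁ + 1/n₂)) = √(219.9553 × (1/32 + 1/33)) = 3.6795
t = (x̄₁ - x̄₂) / SE = (73.80 - 69.69) / 3.6795 = 4.11 / 3.6795 = 1.117
p-value = 0.2682

Since p-value > α = 0.1, we fail to reject H₀.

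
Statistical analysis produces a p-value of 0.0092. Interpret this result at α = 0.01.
Since p = 0.0092 < α = 0.01, reject H₀.
There is sufficient evidence to reject the null hypothesis; the result is statistically significant at the 0.01 level.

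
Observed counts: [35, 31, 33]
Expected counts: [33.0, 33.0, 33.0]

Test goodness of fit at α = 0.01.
Chi-square goodness of fit test:
H₀: observed counts match expected distribution
H₁: observed counts differ from expected distribution
df = k - 1 = 2
χ² = Σ(O - E)²/E
   = (35 - 33.0)²/33.0 + (31 - 33.0)²/33.0 + (33 - 33.0)²/33.0
   = 0.121 + 0.121 + 0.000
   = 0.24
p-value = 0.8858

Since p-value > α = 0.01, we fail to reject H₀.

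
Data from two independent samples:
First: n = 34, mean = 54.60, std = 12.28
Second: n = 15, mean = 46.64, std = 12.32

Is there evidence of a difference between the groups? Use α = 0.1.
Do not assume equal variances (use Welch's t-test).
Welch's two-sample t-test:
H₀: μ₁ = μ₂
H₁: μ₁ ≠ μ₂
s₁²/n₁ = 12.28²/34 = 4.4352,  s₂²/n₂ = 12.32²/15 = 10.1188
SE = √(s₁²/n₁ + s₂²/n₂) = √(4.4352 + 10.1188) = 3.8150
df (Welch-Satterthwaite) = (s₁²/n₁ + s₂²/n₂)² / [(s₁²/n₁)²/(n₁-1) + (s₂²/n₂)²/(n₂-1)] ≈ 26.78
t = (x̄₁ - x̄₂) / SE = (54.60 - 46.64) / 3.8150 = 7.96 / 3.8150 = 2.087
p-value = 0.0466

Since p-value < α = 0.1, we reject H₀.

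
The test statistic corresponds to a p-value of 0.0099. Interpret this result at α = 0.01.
Since p = 0.0099 < α = 0.01, reject H₀.
There is sufficient evidence to reject the null hypothesis; the result is statistically significant at the 0.01 level.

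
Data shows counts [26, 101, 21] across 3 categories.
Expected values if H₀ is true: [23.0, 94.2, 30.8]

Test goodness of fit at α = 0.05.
Chi-square goodness of fit test:
H₀: observed counts match expected distribution
H₁: observed counts differ from expected distribution
df = k - 1 = 2
χ² = Σ(O - E)²/E
   = (26 - 23.0)²/23.0 + (101 - 94.2)²/94.2 + (21 - 30.8)²/30.8
   = 0.391 + 0.491 + 3.118
   = 4.00
p-value = 0.1353

Since p-value > α = 0.05, we fail to reject H₀.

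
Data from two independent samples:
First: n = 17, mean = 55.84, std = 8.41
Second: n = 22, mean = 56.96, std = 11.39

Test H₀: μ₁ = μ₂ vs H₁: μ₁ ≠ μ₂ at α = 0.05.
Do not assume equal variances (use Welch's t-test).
Welch's two-sample t-test:
H₀: μ₁ = μ₂
H₁: μ₁ ≠ μ₂
s₁²/n₁ = 8.41²/17 = 4.1605,  s₂²/n₂ = 11.39²/22 = 5.8969
SE = √(s₁²/n₁ + s₂²/n₂) = √(4.1605 + 5.8969) = 3.1713
df (Welch-Satterthwaite) = (s₁²/n₁ + s₂²/n₂)² / [(s₁²/n₁)²/(n₁-1) + (s₂²/n₂)²/(n₂-1)] ≈ 36.95
t = (x̄₁ - x̄₂) / SE = (55.84 - 56.96) / 3.1713 = -1.12 / 3.1713 = -0.353
p-value = 0.7260

Since p-value > α = 0.05, we fail to reject H₀.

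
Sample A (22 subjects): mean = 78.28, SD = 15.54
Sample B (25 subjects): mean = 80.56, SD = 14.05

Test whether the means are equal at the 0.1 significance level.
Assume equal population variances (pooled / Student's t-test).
Student's two-sample t-test (equal variances):
H₀: μ₁ = μ₂
H₁: μ₁ ≠ μ₂
df = n₁ + n₂ - 2 = 45
Pooled variance s_p² = [(n₁-1)s₁² + (n₂-1)s₂²] / (n₁ + n₂ - 2) = [(21)(15.54²) + (24)(14.05²)] / 45 = 217.9774
SE = √(s_p²(1/n₁ + 1/n₂)) = √(217.9774 × (1/22 + 1/25)) = 4.3159
t = (x̄₁ - x̄₂) / SE = (78.28 - 80.56) / 4.3159 = -2.28 / 4.3159 = -0.528
p-value = 0.5999

Since p-value > α = 0.1, we fail to reject H₀.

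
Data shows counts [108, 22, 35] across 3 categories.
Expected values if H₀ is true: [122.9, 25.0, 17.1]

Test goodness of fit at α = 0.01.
Chi-square goodness of fit test:
H₀: observed counts match expected distribution
H₁: observed counts differ from expected distribution
df = k - 1 = 2
χ² = Σ(O - E)²/E
   = (108 - 122.9)²/122.9 + (22 - 25.0)²/25.0 + (35 - 17.1)²/17.1
   = 1.806 + 0.360 + 18.737
   = 20.90
p-value < 0.0001

Since p-value < α = 0.01, we reject H₀.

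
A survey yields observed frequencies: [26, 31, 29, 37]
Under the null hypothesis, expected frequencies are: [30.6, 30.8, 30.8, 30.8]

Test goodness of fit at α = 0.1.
Chi-square goodness of fit test:
H₀: observed counts match expected distribution
H₁: observed counts differ from expected distribution
df = k - 1 = 3
χ² = Σ(O - E)²/E
   = (26 - 30.6)²/30.6 + (31 - 30.8)²/30.8 + (29 - 30.8)²/30.8 + (37 - 30.8)²/30.8
   = 0.692 + 0.001 + 0.105 + 1.248
   = 2.05
p-value = 0.5629

Since p-value > α = 0.1, we fail to reject H₀.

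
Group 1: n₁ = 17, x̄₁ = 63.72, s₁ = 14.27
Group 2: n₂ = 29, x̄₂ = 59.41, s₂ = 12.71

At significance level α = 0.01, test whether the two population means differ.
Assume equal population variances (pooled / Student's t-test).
Student's two-sample t-test (equal variances):
H₀: μ₁ = μ₂
H₁: μ₁ ≠ μ₂
df = n₁ + n₂ - 2 = 44
Pooled variance s_p² = [(n₁-1)s₁² + (n₂-1)s₂²] / (n₁ + n₂ - 2) = [(16)(14.27²) + (28)(12.71²)] / 44 = 176.8491
SE = √(s_p²(1/n₁ + 1/n₂)) = √(176.8491 × (1/17 + 1/29)) = 4.0622
t = (x̄₁ - x̄₂) / SE = (63.72 - 59.41) / 4.0622 = 4.31 / 4.0622 = 1.061
p-value = 0.2945

Since p-value > α = 0.01, we fail to reject H₀.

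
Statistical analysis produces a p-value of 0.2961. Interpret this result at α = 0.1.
Since p = 0.2961 > α = 0.1, fail to reject H₀.
There is insufficient evidence to reject the null hypothesis; the result is not statistically significant at the 0.1 level.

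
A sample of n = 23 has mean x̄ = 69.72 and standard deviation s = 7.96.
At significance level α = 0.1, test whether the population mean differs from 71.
One-sample t-test:
H₀: μ = 71
H₁: μ ≠ 71
df = n - 1 = 22
t = (x̄ - μ₀) / (s/√n) = (69.72 - 71) / (7.96/√23) = -0.771
p-value = 0.4488

Since p-value > α = 0.1, we fail to reject H₀.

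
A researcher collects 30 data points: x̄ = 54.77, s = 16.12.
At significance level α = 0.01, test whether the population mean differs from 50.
One-sample t-test:
H₀: μ = 50
H₁: μ ≠ 50
df = n - 1 = 29
t = (x̄ - μ₀) / (s/√n) = (54.77 - 50) / (16.12/√30) = 1.621
p-value = 0.1159

Since p-value > α = 0.01, we fail to reject H₀.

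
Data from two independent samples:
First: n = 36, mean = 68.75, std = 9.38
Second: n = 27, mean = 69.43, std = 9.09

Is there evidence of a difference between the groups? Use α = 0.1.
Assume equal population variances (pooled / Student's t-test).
Student's two-sample t-test (equal variances):
H₀: μ₁ = μ₂
H₁: μ₁ ≠ μ₂
df = n₁ + n₂ - 2 = 61
Pooled variance s_p² = [(n₁-1)s₁² + (n₂-1)s₂²] / (n₁ + n₂ - 2) = [(35)(9.38²) + (26)(9.09²)] / 61 = 85.7014
SE = √(s_p²(1/n₁ + 1/n₂)) = √(85.7014 × (1/36 + 1/27)) = 2.3568
t = (x̄₁ - x̄₂) / SE = (68.75 - 69.43) / 2.3568 = -0.68 / 2.3568 = -0.289
p-value = 0.7739

Since p-value > α = 0.1, we fail to reject H₀.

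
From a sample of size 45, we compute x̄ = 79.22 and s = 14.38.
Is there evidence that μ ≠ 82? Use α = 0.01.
One-sample t-test:
H₀: μ = 82
H₁: μ ≠ 82
df = n - 1 = 44
t = (x̄ - μ₀) / (s/√n) = (79.22 - 82) / (14.38/√45) = -1.297
p-value = 0.2014

Since p-value > α = 0.01, we fail to reject H₀.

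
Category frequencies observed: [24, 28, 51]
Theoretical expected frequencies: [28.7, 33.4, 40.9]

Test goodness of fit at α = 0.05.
Chi-square goodness of fit test:
H₀: observed counts match expected distribution
H₁: observed counts differ from expected distribution
df = k - 1 = 2
χ² = Σ(O - E)²/E
   = (24 - 28.7)²/28.7 + (28 - 33.4)²/33.4 + (51 - 40.9)²/40.9
   = 0.770 + 0.873 + 2.494
   = 4.14
p-value = 0.1264

Since p-value > α = 0.05, we fail to reject H₀.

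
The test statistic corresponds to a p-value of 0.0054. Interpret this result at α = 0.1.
Since p = 0.0054 < α = 0.1, reject H₀.
There is sufficient evidence to reject the null hypothesis; the result is statistically significant at the 0.1 level.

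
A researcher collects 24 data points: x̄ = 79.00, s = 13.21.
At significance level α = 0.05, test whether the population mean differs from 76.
One-sample t-test:
H₀: μ = 76
H₁: μ ≠ 76
df = n - 1 = 23
t = (x̄ - μ₀) / (s/√n) = (79.00 - 76) / (13.21/√24) = 1.113
p-value = 0.2774

Since p-value > α = 0.05, we fail to reject H₀.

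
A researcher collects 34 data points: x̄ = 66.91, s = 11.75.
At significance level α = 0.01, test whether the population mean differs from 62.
One-sample t-test:
H₀: μ = 62
H₁: μ ≠ 62
df = n - 1 = 33
t = (x̄ - μ₀) / (s/√n) = (66.91 - 62) / (11.75/√34) = 2.437
p-value = 0.0204

Since p-value > α = 0.01, we fail to reject H₀.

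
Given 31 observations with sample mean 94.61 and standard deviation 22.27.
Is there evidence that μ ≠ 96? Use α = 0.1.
One-sample t-test:
H₀: μ = 96
H₁: μ ≠ 96
df = n - 1 = 30
t = (x̄ - μ₀) / (s/√n) = (94.61 - 96) / (22.27/√31) = -0.348
p-value = 0.7306

Since p-value > α = 0.1, we fail to reject H₀.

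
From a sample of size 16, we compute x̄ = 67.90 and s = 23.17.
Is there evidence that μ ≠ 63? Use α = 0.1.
One-sample t-test:
H₀: μ = 63
H₁: μ ≠ 63
df = n - 1 = 15
t = (x̄ - μ₀) / (s/√n) = (67.90 - 63) / (23.17/√16) = 0.846
p-value = 0.4109

Since p-value > α = 0.1, we fail to reject H₀.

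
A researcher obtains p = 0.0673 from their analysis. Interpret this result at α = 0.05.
Since p = 0.0673 > α = 0.05, fail to reject H₀.
There is insufficient evidence to reject the null hypothesis; the result is not statistically significant at the 0.05 level.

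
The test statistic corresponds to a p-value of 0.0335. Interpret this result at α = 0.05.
Since p = 0.0335 < α = 0.05, reject H₀.
There is sufficient evidence to reject the null hypothesis; the result is statistically significant at the 0.05 level.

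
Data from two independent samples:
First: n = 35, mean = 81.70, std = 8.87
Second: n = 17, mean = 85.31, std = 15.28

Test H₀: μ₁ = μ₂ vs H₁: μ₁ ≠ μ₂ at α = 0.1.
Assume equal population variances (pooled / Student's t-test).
Student's two-sample t-test (equal variances):
H₀: μ₁ = μ₂
H₁: μ₁ ≠ μ₂
df = n₁ + n₂ - 2 = 50
Pooled variance s_p² = [(n₁-1)s₁² + (n₂-1)s₂²] / (n₁ + n₂ - 2) = [(34)(8.87²) + (16)(15.28²)] / 50 = 128.2134
SE = √(s_p²(1/n₁ + 1/n₂)) = √(128.2134 × (1/35 + 1/17)) = 3.3474
t = (x̄₁ - x̄₂) / SE = (81.70 - 85.31) / 3.3474 = -3.61 / 3.3474 = -1.078
p-value = 0.2860

Since p-value > α = 0.1, we fail to reject H₀.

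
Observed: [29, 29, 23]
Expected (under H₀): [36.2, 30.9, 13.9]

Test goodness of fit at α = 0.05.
Chi-square goodness of fit test:
H₀: observed counts match expected distribution
H₁: observed counts differ from expected distribution
df = k - 1 = 2
χ² = Σ(O - E)²/E
   = (29 - 36.2)²/36.2 + (29 - 30.9)²/30.9 + (23 - 13.9)²/13.9
   = 1.432 + 0.117 + 5.958
   = 7.51
p-value = 0.0234

Since p-value < α = 0.05, we reject H₀.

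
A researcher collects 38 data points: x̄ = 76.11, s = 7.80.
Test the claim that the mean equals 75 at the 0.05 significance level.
One-sample t-test:
H₀: μ = 75
H₁: μ ≠ 75
df = n - 1 = 37
t = (x̄ - μ₀) / (s/√n) = (76.11 - 75) / (7.80/√38) = 0.877
p-value = 0.3860

Since p-value > α = 0.05, we fail to reject H₀.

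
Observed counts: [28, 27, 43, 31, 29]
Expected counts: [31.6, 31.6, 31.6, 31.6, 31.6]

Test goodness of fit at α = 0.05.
Chi-square goodness of fit test:
H₀: observed counts match expected distribution
H₁: observed counts differ from expected distribution
df = k - 1 = 4
χ² = Σ(O - E)²/E
   = (28 - 31.6)²/31.6 + (27 - 31.6)²/31.6 + (43 - 31.6)²/31.6 + (31 - 31.6)²/31.6 + (29 - 31.6)²/31.6
   = 0.410 + 0.670 + 4.113 + 0.011 + 0.214
   = 5.42
p-value = 0.2471

Since p-value > α = 0.05, we fail to reject H₀.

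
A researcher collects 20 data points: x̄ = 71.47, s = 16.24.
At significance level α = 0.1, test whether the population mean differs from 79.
One-sample t-test:
H₀: μ = 79
H₁: μ ≠ 79
df = n - 1 = 19
t = (x̄ - μ₀) / (s/√n) = (71.47 - 79) / (16.24/√20) = -2.074
p-value = 0.0520

Since p-value < α = 0.1, we reject H₀.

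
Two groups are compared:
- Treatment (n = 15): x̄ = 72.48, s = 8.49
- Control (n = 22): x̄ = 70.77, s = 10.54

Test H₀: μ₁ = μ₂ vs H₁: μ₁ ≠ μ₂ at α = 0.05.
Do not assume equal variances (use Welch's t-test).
Welch's two-sample t-test:
H₀: μ₁ = μ₂
H₁: μ₁ ≠ μ₂
s₁²/n₁ = 8.49²/15 = 4.8053,  s₂²/n₂ = 10.54²/22 = 5.0496
SE = √(s₁²/n₁ + s₂²/n₂) = √(4.8053 + 5.0496) = 3.1393
df (Welch-Satterthwaite) = (s₁²/n₁ + s₂²/n₂)² / [(s₁²/n₁)²/(n₁-1) + (s₂²/n₂)²/(n₂-1)] ≈ 33.92
t = (x̄₁ - x̄₂) / SE = (72.48 - 70.77) / 3.1393 = 1.71 / 3.1393 = 0.545
p-value = 0.5895

Since p-value > α = 0.05, we fail to reject H₀.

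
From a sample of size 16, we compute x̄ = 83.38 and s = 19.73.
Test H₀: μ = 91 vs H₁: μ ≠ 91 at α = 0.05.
One-sample t-test:
H₀: μ = 91
H₁: μ ≠ 91
df = n - 1 = 15
t = (x̄ - μ₀) / (s/√n) = (83.38 - 91) / (19.73/√16) = -1.545
p-value = 0.1432

Since p-value > α = 0.05, we fail to reject H₀.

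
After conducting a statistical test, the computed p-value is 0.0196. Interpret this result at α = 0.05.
Since p = 0.0196 < α = 0.05, reject H₀.
There is sufficient evidence to reject the null hypothesis; the result is statistically significant at the 0.05 level.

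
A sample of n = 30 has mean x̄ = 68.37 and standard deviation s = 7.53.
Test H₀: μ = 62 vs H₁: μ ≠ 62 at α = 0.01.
One-sample t-test:
H₀: μ = 62
H₁: μ ≠ 62
df = n - 1 = 29
t = (x̄ - μ₀) / (s/√n) = (68.37 - 62) / (7.53/√30) = 4.633
p-value = 0.0001

Since p-value < α = 0.01, we reject H₀.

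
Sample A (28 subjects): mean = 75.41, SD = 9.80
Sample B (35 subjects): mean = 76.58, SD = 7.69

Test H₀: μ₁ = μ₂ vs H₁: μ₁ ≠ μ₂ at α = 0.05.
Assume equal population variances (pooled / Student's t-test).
Student's two-sample t-test (equal variances):
H₀: μ₁ = μ₂
H₁: μ₁ ≠ μ₂
df = n₁ + n₂ - 2 = 61
Pooled variance s_p² = [(n₁-1)s₁² + (n₂-1)s₂²] / (n₁ + n₂ - 2) = [(27)(9.80²) + (34)(7.69²)] / 61 = 75.4706
SE = √(s_p²(1/n₁ + 1/n₂)) = √(75.4706 × (1/28 + 1/35)) = 2.2027
t = (x̄₁ - x̄₂) / SE = (75.41 - 76.58) / 2.2027 = -1.17 / 2.2027 = -0.531
p-value = 0.5972

Since p-value > α = 0.05, we fail to reject H₀.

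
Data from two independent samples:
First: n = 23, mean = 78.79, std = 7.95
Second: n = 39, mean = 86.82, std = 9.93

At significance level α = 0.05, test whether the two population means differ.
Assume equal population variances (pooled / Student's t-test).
Student's two-sample t-test (equal variances):
H₀: μ₁ = μ₂
H₁: μ₁ ≠ μ₂
df = n₁ + n₂ - 2 = 60
Pooled variance s_p² = [(n₁-1)s₁² + (n₂-1)s₂²] / (n₁ + n₂ - 2) = [(22)(7.95²) + (38)(9.93²)] / 60 = 85.6240
SE = √(s_p²(1/n₁ + 1/n₂)) = √(85.6240 × (1/23 + 1/39)) = 2.4327
t = (x̄₁ - x̄₂) / SE = (78.79 - 86.82) / 2.4327 = -8.03 / 2.4327 = -3.301
p-value = 0.0016

Since p-value < α = 0.05, we reject H₀.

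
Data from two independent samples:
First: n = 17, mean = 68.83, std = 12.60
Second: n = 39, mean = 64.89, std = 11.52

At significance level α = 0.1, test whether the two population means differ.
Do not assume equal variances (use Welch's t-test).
Welch's two-sample t-test:
H₀: μ₁ = μ₂
H₁: μ₁ ≠ μ₂
s₁²/n₁ = 12.60²/17 = 9.3388,  s₂²/n₂ = 11.52²/39 = 3.4028
SE = √(s₁²/n₁ + s₂²/n₂) = √(9.3388 + 3.4028) = 3.5695
df (Welch-Satterthwaite) = (s₁²/n₁ + s₂²/n₂)² / [(s₁²/n₁)²/(n₁-1) + (s₂²/n₂)²/(n₂-1)] ≈ 28.21
t = (x̄₁ - x̄₂) / SE = (68.83 - 64.89) / 3.5695 = 3.94 / 3.5695 = 1.104
p-value = 0.2790

Since p-value > α = 0.1, we fail to reject H₀.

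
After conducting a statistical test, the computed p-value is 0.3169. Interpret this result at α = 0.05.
Since p = 0.3169 > α = 0.05, fail to reject H₀.
There is insufficient evidence to reject the null hypothesis; the result is not statistically significant at the 0.05 level.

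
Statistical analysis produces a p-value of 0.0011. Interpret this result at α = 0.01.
Since p = 0.0011 < α = 0.01, reject H₀.
There is sufficient evidence to reject the null hypothesis; the result is statistically significant at the 0.01 level.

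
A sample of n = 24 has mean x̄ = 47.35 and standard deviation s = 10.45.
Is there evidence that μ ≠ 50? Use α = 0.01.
One-sample t-test:
H₀: μ = 50
H₁: μ ≠ 50
df = n - 1 = 23
t = (x̄ - μ₀) / (s/√n) = (47.35 - 50) / (10.45/√24) = -1.242
p-value = 0.2266

Since p-value > α = 0.01, we fail to reject H₀.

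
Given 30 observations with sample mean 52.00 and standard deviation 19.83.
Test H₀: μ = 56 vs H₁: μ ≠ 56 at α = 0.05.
One-sample t-test:
H₀: μ = 56
H₁: μ ≠ 56
df = n - 1 = 29
t = (x̄ - μ₀) / (s/√n) = (52.00 - 56) / (19.83/√30) = -1.105
p-value = 0.2783

Since p-value > α = 0.05, we fail to reject H₀.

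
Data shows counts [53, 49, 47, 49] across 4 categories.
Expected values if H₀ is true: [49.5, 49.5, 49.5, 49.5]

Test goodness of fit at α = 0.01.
Chi-square goodness of fit test:
H₀: observed counts match expected distribution
H₁: observed counts differ from expected distribution
df = k - 1 = 3
χ² = Σ(O - E)²/E
   = (53 - 49.5)²/49.5 + (49 - 49.5)²/49.5 + (47 - 49.5)²/49.5 + (49 - 49.5)²/49.5
   = 0.247 + 0.005 + 0.126 + 0.005
   = 0.38
p-value = 0.9436

Since p-value > α = 0.01, we fail to reject H₀.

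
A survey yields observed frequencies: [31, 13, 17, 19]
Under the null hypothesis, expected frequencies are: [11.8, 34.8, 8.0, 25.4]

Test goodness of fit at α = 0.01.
Chi-square goodness of fit test:
H₀: observed counts match expected distribution
H₁: observed counts differ from expected distribution
df = k - 1 = 3
χ² = Σ(O - E)²/E
   = (31 - 11.8)²/11.8 + (13 - 34.8)²/34.8 + (17 - 8.0)²/8.0 + (19 - 25.4)²/25.4
   = 31.241 + 13.656 + 10.125 + 1.613
   = 56.63
p-value < 0.0001

Since p-value < α = 0.01, we reject H₀.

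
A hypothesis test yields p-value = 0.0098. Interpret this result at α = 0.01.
Since p = 0.0098 < α = 0.01, reject H₀.
There is sufficient evidence to reject the null hypothesis; the result is statistically significant at the 0.01 level.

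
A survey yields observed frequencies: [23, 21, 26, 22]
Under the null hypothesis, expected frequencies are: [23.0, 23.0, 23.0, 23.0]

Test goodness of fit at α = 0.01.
Chi-square goodness of fit test:
H₀: observed counts match expected distribution
H₁: observed counts differ from expected distribution
df = k - 1 = 3
χ² = Σ(O - E)²/E
   = (23 - 23.0)²/23.0 + (21 - 23.0)²/23.0 + (26 - 23.0)²/23.0 + (22 - 23.0)²/23.0
   = 0.000 + 0.174 + 0.391 + 0.043
   = 0.61
p-value = 0.8944

Since p-value > α = 0.01, we fail to reject H₀.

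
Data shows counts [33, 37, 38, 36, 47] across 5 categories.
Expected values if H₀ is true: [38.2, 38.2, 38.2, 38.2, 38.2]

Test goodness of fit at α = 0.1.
Chi-square goodness of fit test:
H₀: observed counts match expected distribution
H₁: observed counts differ from expected distribution
df = k - 1 = 4
χ² = Σ(O - E)²/E
   = (33 - 38.2)²/38.2 + (37 - 38.2)²/38.2 + (38 - 38.2)²/38.2 + (36 - 38.2)²/38.2 + (47 - 38.2)²/38.2
   = 0.708 + 0.038 + 0.001 + 0.127 + 2.027
   = 2.90
p-value = 0.5746

Since p-value > α = 0.1, we fail to reject H₀.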